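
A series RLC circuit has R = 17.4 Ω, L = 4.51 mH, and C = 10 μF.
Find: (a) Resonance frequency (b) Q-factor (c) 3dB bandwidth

Step 1 — Resonance condition Im(Z)=0 gives ω₀ = 1/√(LC).
Step 2 — ω₀ = 1/√(0.00451·1e-05) = 4709 rad/s.
Step 3 — f₀ = ω₀/(2π) = 749.4 Hz.
Step 4 — Series Q: Q = ω₀L/R = 4709·0.00451/17.4 = 1.221.
Step 5 — 3dB bandwidth: Δω = ω₀/Q = 3858 rad/s; BW = Δω/(2π) = 614 Hz.

(a) f₀ = 749.4 Hz  (b) Q = 1.221  (c) BW = 614 Hz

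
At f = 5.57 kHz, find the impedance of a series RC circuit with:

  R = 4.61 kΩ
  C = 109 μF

Step 1 — Angular frequency: ω = 2π·f = 2π·5570 = 3.5e+04 rad/s.
Step 2 — Component impedances:
  R: Z = R = 4610 Ω
  C: Z = 1/(jωC) = -j/(ω·C) = 0 - j0.2621 Ω
Step 3 — Series combination: Z_total = R + C = 4610 - j0.2621 Ω = 4610∠-0.0° Ω.

Z = 4610 - j0.2621 Ω = 4610∠-0.0° Ω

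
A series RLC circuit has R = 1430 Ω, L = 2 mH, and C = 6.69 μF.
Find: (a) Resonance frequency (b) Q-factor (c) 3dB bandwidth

Step 1 — Resonance condition Im(Z)=0 gives ω₀ = 1/√(LC).
Step 2 — ω₀ = 1/√(0.002·6.69e-06) = 8645 rad/s.
Step 3 — f₀ = ω₀/(2π) = 1376 Hz.
Step 4 — Series Q: Q = ω₀L/R = 8645·0.002/1430 = 0.01209.
Step 5 — 3dB bandwidth: Δω = ω₀/Q = 7.15e+05 rad/s; BW = Δω/(2π) = 1.138e+05 Hz.

(a) f₀ = 1376 Hz  (b) Q = 0.01209  (c) BW = 1.138e+05 Hz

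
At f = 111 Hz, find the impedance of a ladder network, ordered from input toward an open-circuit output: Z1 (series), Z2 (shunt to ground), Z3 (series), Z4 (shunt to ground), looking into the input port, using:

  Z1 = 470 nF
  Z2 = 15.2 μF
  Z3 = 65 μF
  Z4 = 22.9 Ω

Step 1 — Angular frequency: ω = 2π·f = 2π·111 = 697.4 rad/s.
Step 2 — Component impedances:
  Z1: Z = 1/(jωC) = -j/(ω·C) = 0 - j3051 Ω
  Z2: Z = 1/(jωC) = -j/(ω·C) = 0 - j94.33 Ω
  Z3: Z = 1/(jωC) = -j/(ω·C) = 0 - j22.06 Ω
  Z4: Z = R = 22.9 Ω
Step 3 — Ladder network (open output): work backward from the far end, alternating series and parallel combinations. Z_in = 14.48 - j3071 Ω = 3071∠-89.7° Ω.

Z = 14.48 - j3071 Ω = 3071∠-89.7° Ω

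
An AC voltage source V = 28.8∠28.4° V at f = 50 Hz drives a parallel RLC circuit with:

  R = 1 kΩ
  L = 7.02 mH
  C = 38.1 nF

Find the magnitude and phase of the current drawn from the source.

Step 1 — Angular frequency: ω = 2π·f = 2π·50 = 314.2 rad/s.
Step 2 — Component impedances:
  R: Z = R = 1000 Ω
  L: Z = jωL = j·314.2·0.00702 = 0 + j2.205 Ω
  C: Z = 1/(jωC) = -j/(ω·C) = 0 - j8.355e+04 Ω
Step 3 — Parallel combination: 1/Z_total = 1/R + 1/L + 1/C; Z_total = 0.004864 + j2.205 Ω = 2.205∠89.9° Ω.
Step 4 — Source phasor: V = 28.8∠28.4° V = 25.33 + j13.7 V.
Step 5 — Ohm's law: I = V / Z_total = (25.33 + j13.7) / (0.004864 + j2.205) = 6.236 - j11.47 A.
Step 6 — Convert to polar: |I| = 13.06 A, ∠I = -61.5°.

I = 13.06∠-61.5° A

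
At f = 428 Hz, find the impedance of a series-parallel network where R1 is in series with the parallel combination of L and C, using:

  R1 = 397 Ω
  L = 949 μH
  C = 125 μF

Step 1 — Angular frequency: ω = 2π·f = 2π·428 = 2689 rad/s.
Step 2 — Component impedances:
  R1: Z = R = 397 Ω
  L: Z = jωL = j·2689·0.000949 = 0 + j2.552 Ω
  C: Z = 1/(jωC) = -j/(ω·C) = 0 - j2.975 Ω
Step 3 — Parallel branch: L || C = 1/(1/L + 1/C) = 0 + j17.96 Ω.
Step 4 — Series with R1: Z_total = R1 + (L || C) = 397 + j17.96 Ω = 397.4∠2.6° Ω.

Z = 397 + j17.96 Ω = 397.4∠2.6° Ω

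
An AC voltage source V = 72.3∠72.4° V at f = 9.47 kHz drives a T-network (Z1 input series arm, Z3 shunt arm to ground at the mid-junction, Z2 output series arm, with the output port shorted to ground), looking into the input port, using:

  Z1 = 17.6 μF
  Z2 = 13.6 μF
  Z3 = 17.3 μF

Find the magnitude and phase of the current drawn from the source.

Step 1 — Angular frequency: ω = 2π·f = 2π·9470 = 5.95e+04 rad/s.
Step 2 — Component impedances:
  Z1: Z = 1/(jωC) = -j/(ω·C) = 0 - j0.9549 Ω
  Z2: Z = 1/(jωC) = -j/(ω·C) = 0 - j1.236 Ω
  Z3: Z = 1/(jωC) = -j/(ω·C) = 0 - j0.9715 Ω
Step 3 — With the output port shorted to ground, the output series arm Z2 runs from the junction to ground; the shunt arm Z3 also runs from the junction to ground. They appear in parallel: Z3 || Z2 = 0 - j0.5439 Ω.
Step 4 — Series with input arm Z1: Z_in = Z1 + (Z3 || Z2) = 0 - j1.499 Ω = 1.499∠-90.0° Ω.
Step 5 — Source phasor: V = 72.3∠72.4° V = 21.86 + j68.92 V.
Step 6 — Ohm's law: I = V / Z_total = (21.86 + j68.92) / (0 - j1.499) = -45.98 + j14.59 A.
Step 7 — Convert to polar: |I| = 48.24 A, ∠I = 162.4°.

I = 48.24∠162.4° A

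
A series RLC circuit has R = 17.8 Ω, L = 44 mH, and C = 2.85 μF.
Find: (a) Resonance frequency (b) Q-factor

Step 1 — Resonance condition Im(Z)=0 gives ω₀ = 1/√(LC).
Step 2 — ω₀ = 1/√(0.044·2.85e-06) = 2824 rad/s.
Step 3 — f₀ = ω₀/(2π) = 449.4 Hz.
Step 4 — Series Q: Q = ω₀L/R = 2824·0.044/17.8 = 6.98.

(a) f₀ = 449.4 Hz  (b) Q = 6.98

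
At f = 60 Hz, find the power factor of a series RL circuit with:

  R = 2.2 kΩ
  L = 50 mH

Step 1 — Angular frequency: ω = 2π·f = 2π·60 = 377 rad/s.
Step 2 — Component impedances:
  R: Z = R = 2200 Ω
  L: Z = jωL = j·377·0.05 = 0 + j18.85 Ω
Step 3 — Series combination: Z_total = R + L = 2200 + j18.85 Ω = 2200∠0.5° Ω.
Step 4 — Power factor: PF = cos(φ) = Re(Z)/|Z| = 2200/2200 = 1.
Step 5 — Type: Im(Z) = 18.85 ⇒ lagging (phase φ = 0.5°).

PF = 1 (lagging, φ = 0.5°)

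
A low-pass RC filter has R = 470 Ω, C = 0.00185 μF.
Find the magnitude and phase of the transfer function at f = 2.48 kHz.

Step 1 — Angular frequency: ω = 2π·2480 = 1.558e+04 rad/s.
Step 2 — Transfer function: H(jω) = 1/(1 + jωRC).
Step 3 — Denominator: 1 + jωRC = 1 + j·1.558e+04·470·1.85e-09 = 1 + j0.01355.
Step 4 — H = 0.9998 - j0.01355.
Step 5 — Magnitude: |H| = 0.9999 (-0.0 dB); phase: φ = -0.8°.

|H| = 0.9999 (-0.0 dB), φ = -0.8°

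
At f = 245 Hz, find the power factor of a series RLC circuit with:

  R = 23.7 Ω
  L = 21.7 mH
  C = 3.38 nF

Step 1 — Angular frequency: ω = 2π·f = 2π·245 = 1539 rad/s.
Step 2 — Component impedances:
  R: Z = R = 23.7 Ω
  L: Z = jωL = j·1539·0.0217 = 0 + j33.4 Ω
  C: Z = 1/(jωC) = -j/(ω·C) = 0 - j1.922e+05 Ω
Step 3 — Series combination: Z_total = R + L + C = 23.7 - j1.922e+05 Ω = 1.922e+05∠-90.0° Ω.
Step 4 — Power factor: PF = cos(φ) = Re(Z)/|Z| = 23.7/1.922e+05 = 0.0001233.
Step 5 — Type: Im(Z) = -1.922e+05 ⇒ leading (phase φ = -90.0°).

PF = 0.0001233 (leading, φ = -90.0°)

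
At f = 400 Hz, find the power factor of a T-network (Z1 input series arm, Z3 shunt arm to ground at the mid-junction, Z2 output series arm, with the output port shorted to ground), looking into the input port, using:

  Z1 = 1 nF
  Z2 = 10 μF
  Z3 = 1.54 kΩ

Step 1 — Angular frequency: ω = 2π·f = 2π·400 = 2513 rad/s.
Step 2 — Component impedances:
  Z1: Z = 1/(jωC) = -j/(ω·C) = 0 - j3.979e+05 Ω
  Z2: Z = 1/(jωC) = -j/(ω·C) = 0 - j39.79 Ω
  Z3: Z = R = 1540 Ω
Step 3 — With the output port shorted to ground, the output series arm Z2 runs from the junction to ground; the shunt arm Z3 also runs from the junction to ground. They appear in parallel: Z3 || Z2 = 1.027 - j39.76 Ω.
Step 4 — Series with input arm Z1: Z_in = Z1 + (Z3 || Z2) = 1.027 - j3.979e+05 Ω = 3.979e+05∠-90.0° Ω.
Step 5 — Power factor: PF = cos(φ) = Re(Z)/|Z| = 1.0273/3.9793e+05 = 2.582e-06.
Step 6 — Type: Im(Z) = -3.979e+05 ⇒ leading (phase φ = -90.0°).

PF = 2.582e-06 (leading, φ = -90.0°)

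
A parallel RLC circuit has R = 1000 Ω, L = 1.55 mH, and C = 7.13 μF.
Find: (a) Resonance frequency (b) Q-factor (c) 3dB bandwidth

Step 1 — Resonance: ω₀ = 1/√(LC) = 1/√(0.00155·7.13e-06) = 9512 rad/s.
Step 2 — f₀ = ω₀/(2π) = 1514 Hz.
Step 3 — Parallel Q: Q = R/(ω₀L) = 1000/(9512·0.00155) = 67.82.
Step 4 — Bandwidth: Δω = ω₀/Q = 140.3 rad/s; BW = Δω/(2π) = 22.32 Hz.

(a) f₀ = 1514 Hz  (b) Q = 67.82  (c) BW = 22.32 Hz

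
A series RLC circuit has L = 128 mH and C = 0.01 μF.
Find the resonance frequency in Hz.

Step 1 — Resonance condition Im(Z)=0 gives ω₀ = 1/√(LC).
Step 2 — ω₀ = 1/√(0.128·1e-08) = 2.795e+04 rad/s.
Step 3 — f₀ = ω₀/(2π) = 4449 Hz.

f₀ = 4449 Hz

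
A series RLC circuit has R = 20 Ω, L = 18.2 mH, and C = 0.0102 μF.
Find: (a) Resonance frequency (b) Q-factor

Step 1 — Resonance condition Im(Z)=0 gives ω₀ = 1/√(LC).
Step 2 — ω₀ = 1/√(0.0182·1.02e-08) = 7.339e+04 rad/s.
Step 3 — f₀ = ω₀/(2π) = 1.168e+04 Hz.
Step 4 — Series Q: Q = ω₀L/R = 7.339e+04·0.0182/20 = 66.79.

(a) f₀ = 1.168e+04 Hz  (b) Q = 66.79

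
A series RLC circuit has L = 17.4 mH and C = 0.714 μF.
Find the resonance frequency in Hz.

Step 1 — Resonance condition Im(Z)=0 gives ω₀ = 1/√(LC).
Step 2 — ω₀ = 1/√(0.0174·7.14e-07) = 8972 rad/s.
Step 3 — f₀ = ω₀/(2π) = 1428 Hz.

f₀ = 1428 Hz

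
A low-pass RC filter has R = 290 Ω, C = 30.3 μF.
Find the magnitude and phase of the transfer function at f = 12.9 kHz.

Step 1 — Angular frequency: ω = 2π·1.29e+04 = 8.105e+04 rad/s.
Step 2 — Transfer function: H(jω) = 1/(1 + jωRC).
Step 3 — Denominator: 1 + jωRC = 1 + j·8.105e+04·290·3.03e-05 = 1 + j712.2.
Step 4 — H = 1.971e-06 - j0.001404.
Step 5 — Magnitude: |H| = 0.001404 (-57.1 dB); phase: φ = -89.9°.

|H| = 0.001404 (-57.1 dB), φ = -89.9°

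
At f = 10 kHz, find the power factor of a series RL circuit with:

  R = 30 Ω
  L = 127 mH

Step 1 — Angular frequency: ω = 2π·f = 2π·1e+04 = 6.283e+04 rad/s.
Step 2 — Component impedances:
  R: Z = R = 30 Ω
  L: Z = jωL = j·6.283e+04·0.127 = 0 + j7980 Ω
Step 3 — Series combination: Z_total = R + L = 30 + j7980 Ω = 7980∠89.8° Ω.
Step 4 — Power factor: PF = cos(φ) = Re(Z)/|Z| = 30/7979.7 = 0.00376.
Step 5 — Type: Im(Z) = 7980 ⇒ lagging (phase φ = 89.8°).

PF = 0.00376 (lagging, φ = 89.8°)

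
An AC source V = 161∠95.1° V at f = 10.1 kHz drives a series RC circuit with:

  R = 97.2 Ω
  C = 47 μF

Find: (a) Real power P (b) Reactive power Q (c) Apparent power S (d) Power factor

Step 1 — Angular frequency: ω = 2π·f = 2π·1.01e+04 = 6.346e+04 rad/s.
Step 2 — Component impedances:
  R: Z = R = 97.2 Ω
  C: Z = 1/(jωC) = -j/(ω·C) = 0 - j0.3353 Ω
Step 3 — Series combination: Z_total = R + C = 97.2 - j0.3353 Ω = 97.2∠-0.2° Ω.
Step 4 — Source phasor: V = 161∠95.1° V = -14.31 + j160.4 V.
Step 5 — Current: I = V / Z = -0.1529 + j1.649 A = 1.656∠95.3° A.
Step 6 — Complex power: S = V·I* = 266.7 - j0.9198 VA.
Step 7 — Real power: P = Re(S) = 266.7 W.
Step 8 — Reactive power: Q = Im(S) = -0.9198 VAR.
Step 9 — Apparent power: |S| = 266.7 VA.
Step 10 — Power factor: PF = P/|S| = 1 (leading).

(a) P = 266.7 W  (b) Q = -0.9198 VAR  (c) S = 266.7 VA  (d) PF = 1 (leading)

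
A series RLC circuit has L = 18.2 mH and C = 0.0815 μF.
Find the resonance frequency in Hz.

Step 1 — Resonance condition Im(Z)=0 gives ω₀ = 1/√(LC).
Step 2 — ω₀ = 1/√(0.0182·8.15e-08) = 2.596e+04 rad/s.
Step 3 — f₀ = ω₀/(2π) = 4132 Hz.

f₀ = 4132 Hz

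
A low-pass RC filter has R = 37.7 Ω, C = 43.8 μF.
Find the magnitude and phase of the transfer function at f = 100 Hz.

Step 1 — Angular frequency: ω = 2π·100 = 628.3 rad/s.
Step 2 — Transfer function: H(jω) = 1/(1 + jωRC).
Step 3 — Denominator: 1 + jωRC = 1 + j·628.3·37.7·4.38e-05 = 1 + j1.038.
Step 4 — H = 0.4816 - j0.4997.
Step 5 — Magnitude: |H| = 0.694 (-3.2 dB); phase: φ = -46.1°.

|H| = 0.694 (-3.2 dB), φ = -46.1°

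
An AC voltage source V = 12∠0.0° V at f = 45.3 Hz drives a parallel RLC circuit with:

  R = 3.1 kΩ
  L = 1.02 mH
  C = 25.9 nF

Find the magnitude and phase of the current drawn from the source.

Step 1 — Angular frequency: ω = 2π·f = 2π·45.3 = 284.6 rad/s.
Step 2 — Component impedances:
  R: Z = R = 3100 Ω
  L: Z = jωL = j·284.6·0.00102 = 0 + j0.2903 Ω
  C: Z = 1/(jωC) = -j/(ω·C) = 0 - j1.357e+05 Ω
Step 3 — Parallel combination: 1/Z_total = 1/R + 1/L + 1/C; Z_total = 2.719e-05 + j0.2903 Ω = 0.2903∠90.0° Ω.
Step 4 — Source phasor: V = 12∠0.0° V = 12 V.
Step 5 — Ohm's law: I = V / Z_total = (12) / (2.719e-05 + j0.2903) = 0.003871 - j41.33 A.
Step 6 — Convert to polar: |I| = 41.33 A, ∠I = -90.0°.

I = 41.33∠-90.0° A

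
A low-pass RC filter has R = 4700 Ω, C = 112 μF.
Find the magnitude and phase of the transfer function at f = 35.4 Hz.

Step 1 — Angular frequency: ω = 2π·35.4 = 222.4 rad/s.
Step 2 — Transfer function: H(jω) = 1/(1 + jωRC).
Step 3 — Denominator: 1 + jωRC = 1 + j·222.4·4700·0.000112 = 1 + j117.1.
Step 4 — H = 7.294e-05 - j0.00854.
Step 5 — Magnitude: |H| = 0.008541 (-41.4 dB); phase: φ = -89.5°.

|H| = 0.008541 (-41.4 dB), φ = -89.5°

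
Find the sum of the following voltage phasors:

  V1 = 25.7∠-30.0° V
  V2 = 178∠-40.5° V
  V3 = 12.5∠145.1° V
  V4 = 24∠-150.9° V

Step 1 — Convert each phasor to rectangular form:
  V1 = 25.7·(cos(-30.0°) + j·sin(-30.0°)) = 22.26 - j12.85 V
  V2 = 178·(cos(-40.5°) + j·sin(-40.5°)) = 135.4 - j115.6 V
  V3 = 12.5·(cos(145.1°) + j·sin(145.1°)) = -10.25 + j7.152 V
  V4 = 24·(cos(-150.9°) + j·sin(-150.9°)) = -20.97 - j11.67 V
Step 2 — Sum components: V_total = 126.4 - j133 V.
Step 3 — Convert to polar: |V_total| = 183.5 V, ∠V_total = -46.5°.

V_total = 183.5∠-46.5° V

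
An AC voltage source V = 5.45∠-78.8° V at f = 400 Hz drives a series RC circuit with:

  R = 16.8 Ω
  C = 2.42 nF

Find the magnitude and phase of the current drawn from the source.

Step 1 — Angular frequency: ω = 2π·f = 2π·400 = 2513 rad/s.
Step 2 — Component impedances:
  R: Z = R = 16.8 Ω
  C: Z = 1/(jωC) = -j/(ω·C) = 0 - j1.644e+05 Ω
Step 3 — Series combination: Z_total = R + C = 16.8 - j1.644e+05 Ω = 1.644e+05∠-90.0° Ω.
Step 4 — Source phasor: V = 5.45∠-78.8° V = 1.059 - j5.346 V.
Step 5 — Ohm's law: I = V / Z_total = (1.059 - j5.346) / (16.8 - j1.644e+05) = 3.252e-05 + j6.435e-06 A.
Step 6 — Convert to polar: |I| = 3.315e-05 A, ∠I = 11.2°.

I = 3.315e-05∠11.2° A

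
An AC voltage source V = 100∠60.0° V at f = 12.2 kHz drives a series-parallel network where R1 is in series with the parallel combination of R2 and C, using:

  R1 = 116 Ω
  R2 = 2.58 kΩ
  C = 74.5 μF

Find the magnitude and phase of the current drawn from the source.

Step 1 — Angular frequency: ω = 2π·f = 2π·1.22e+04 = 7.665e+04 rad/s.
Step 2 — Component impedances:
  R1: Z = R = 116 Ω
  R2: Z = R = 2580 Ω
  C: Z = 1/(jωC) = -j/(ω·C) = 0 - j0.1751 Ω
Step 3 — Parallel branch: R2 || C = 1/(1/R2 + 1/C) = 1.188e-05 - j0.1751 Ω.
Step 4 — Series with R1: Z_total = R1 + (R2 || C) = 116 - j0.1751 Ω = 116∠-0.1° Ω.
Step 5 — Source phasor: V = 100∠60.0° V = 50 + j86.6 V.
Step 6 — Ohm's law: I = V / Z_total = (50 + j86.6) / (116 - j0.1751) = 0.4299 + j0.7472 A.
Step 7 — Convert to polar: |I| = 0.8621 A, ∠I = 60.1°.

I = 0.8621∠60.1° A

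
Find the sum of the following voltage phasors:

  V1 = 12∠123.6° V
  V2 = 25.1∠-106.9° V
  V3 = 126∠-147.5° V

Step 1 — Convert each phasor to rectangular form:
  V1 = 12·(cos(123.6°) + j·sin(123.6°)) = -6.641 + j9.995 V
  V2 = 25.1·(cos(-106.9°) + j·sin(-106.9°)) = -7.297 - j24.02 V
  V3 = 126·(cos(-147.5°) + j·sin(-147.5°)) = -106.3 - j67.7 V
Step 2 — Sum components: V_total = -120.2 - j81.72 V.
Step 3 — Convert to polar: |V_total| = 145.4 V, ∠V_total = -145.8°.

V_total = 145.4∠-145.8° V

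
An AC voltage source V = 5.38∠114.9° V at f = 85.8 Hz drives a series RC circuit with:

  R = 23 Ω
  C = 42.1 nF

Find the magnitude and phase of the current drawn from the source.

Step 1 — Angular frequency: ω = 2π·f = 2π·85.8 = 539.1 rad/s.
Step 2 — Component impedances:
  R: Z = R = 23 Ω
  C: Z = 1/(jωC) = -j/(ω·C) = 0 - j4.406e+04 Ω
Step 3 — Series combination: Z_total = R + C = 23 - j4.406e+04 Ω = 4.406e+04∠-90.0° Ω.
Step 4 — Source phasor: V = 5.38∠114.9° V = -2.265 + j4.88 V.
Step 5 — Ohm's law: I = V / Z_total = (-2.265 + j4.88) / (23 - j4.406e+04) = -0.0001108 - j5.135e-05 A.
Step 6 — Convert to polar: |I| = 0.0001221 A, ∠I = -155.1°.

I = 0.0001221∠-155.1° A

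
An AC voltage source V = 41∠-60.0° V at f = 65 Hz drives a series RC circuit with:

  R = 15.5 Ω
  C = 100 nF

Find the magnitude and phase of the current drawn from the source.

Step 1 — Angular frequency: ω = 2π·f = 2π·65 = 408.4 rad/s.
Step 2 — Component impedances:
  R: Z = R = 15.5 Ω
  C: Z = 1/(jωC) = -j/(ω·C) = 0 - j2.449e+04 Ω
Step 3 — Series combination: Z_total = R + C = 15.5 - j2.449e+04 Ω = 2.449e+04∠-90.0° Ω.
Step 4 — Source phasor: V = 41∠-60.0° V = 20.5 - j35.51 V.
Step 5 — Ohm's law: I = V / Z_total = (20.5 - j35.51) / (15.5 - j2.449e+04) = 0.001451 + j0.0008363 A.
Step 6 — Convert to polar: |I| = 0.001674 A, ∠I = 30.0°.

I = 0.001674∠30.0° A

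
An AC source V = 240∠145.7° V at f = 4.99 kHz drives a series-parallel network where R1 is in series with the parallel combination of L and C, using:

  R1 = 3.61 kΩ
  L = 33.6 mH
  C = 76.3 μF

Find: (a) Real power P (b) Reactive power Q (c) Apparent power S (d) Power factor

Step 1 — Angular frequency: ω = 2π·f = 2π·4990 = 3.135e+04 rad/s.
Step 2 — Component impedances:
  R1: Z = R = 3610 Ω
  L: Z = jωL = j·3.135e+04·0.0336 = 0 + j1053 Ω
  C: Z = 1/(jωC) = -j/(ω·C) = 0 - j0.418 Ω
Step 3 — Parallel branch: L || C = 1/(1/L + 1/C) = 0 - j0.4182 Ω.
Step 4 — Series with R1: Z_total = R1 + (L || C) = 3610 - j0.4182 Ω = 3610∠-0.0° Ω.
Step 5 — Source phasor: V = 240∠145.7° V = -198.3 + j135.2 V.
Step 6 — Current: I = V / Z = -0.05493 + j0.03746 A = 0.06648∠145.7° A.
Step 7 — Complex power: S = V·I* = 15.96 - j0.001848 VA.
Step 8 — Real power: P = Re(S) = 15.96 W.
Step 9 — Reactive power: Q = Im(S) = -0.001848 VAR.
Step 10 — Apparent power: |S| = 15.96 VA.
Step 11 — Power factor: PF = P/|S| = 1 (leading).

(a) P = 15.96 W  (b) Q = -0.001848 VAR  (c) S = 15.96 VA  (d) PF = 1 (leading)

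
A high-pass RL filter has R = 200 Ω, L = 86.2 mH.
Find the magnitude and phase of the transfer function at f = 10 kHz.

Step 1 — Angular frequency: ω = 2π·1e+04 = 6.283e+04 rad/s.
Step 2 — Transfer function: H(jω) = jωL/(R + jωL).
Step 3 — Numerator jωL = j·5416; denominator R + jωL = 200 + j5416.
Step 4 — H = 0.9986 + j0.03688.
Step 5 — Magnitude: |H| = 0.9993 (-0.0 dB); phase: φ = 2.1°.

|H| = 0.9993 (-0.0 dB), φ = 2.1°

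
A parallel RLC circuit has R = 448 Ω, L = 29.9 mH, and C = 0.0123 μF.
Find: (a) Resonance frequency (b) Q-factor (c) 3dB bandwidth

Step 1 — Resonance: ω₀ = 1/√(LC) = 1/√(0.0299·1.23e-08) = 5.214e+04 rad/s.
Step 2 — f₀ = ω₀/(2π) = 8299 Hz.
Step 3 — Parallel Q: Q = R/(ω₀L) = 448/(5.214e+04·0.0299) = 0.2873.
Step 4 — Bandwidth: Δω = ω₀/Q = 1.815e+05 rad/s; BW = Δω/(2π) = 2.888e+04 Hz.

(a) f₀ = 8299 Hz  (b) Q = 0.2873  (c) BW = 2.888e+04 Hz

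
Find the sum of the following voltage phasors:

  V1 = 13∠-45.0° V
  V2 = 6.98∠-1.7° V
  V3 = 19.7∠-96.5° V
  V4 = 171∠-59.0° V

Step 1 — Convert each phasor to rectangular form:
  V1 = 13·(cos(-45.0°) + j·sin(-45.0°)) = 9.192 - j9.192 V
  V2 = 6.98·(cos(-1.7°) + j·sin(-1.7°)) = 6.977 - j0.2071 V
  V3 = 19.7·(cos(-96.5°) + j·sin(-96.5°)) = -2.23 - j19.57 V
  V4 = 171·(cos(-59.0°) + j·sin(-59.0°)) = 88.07 - j146.6 V
Step 2 — Sum components: V_total = 102 - j175.5 V.
Step 3 — Convert to polar: |V_total| = 203 V, ∠V_total = -59.8°.

V_total = 203∠-59.8° V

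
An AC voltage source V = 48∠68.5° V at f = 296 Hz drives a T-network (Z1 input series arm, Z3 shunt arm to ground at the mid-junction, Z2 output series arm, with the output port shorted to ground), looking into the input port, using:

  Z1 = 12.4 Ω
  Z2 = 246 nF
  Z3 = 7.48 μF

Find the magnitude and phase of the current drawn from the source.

Step 1 — Angular frequency: ω = 2π·f = 2π·296 = 1860 rad/s.
Step 2 — Component impedances:
  Z1: Z = R = 12.4 Ω
  Z2: Z = 1/(jωC) = -j/(ω·C) = 0 - j2186 Ω
  Z3: Z = 1/(jωC) = -j/(ω·C) = 0 - j71.88 Ω
Step 3 — With the output port shorted to ground, the output series arm Z2 runs from the junction to ground; the shunt arm Z3 also runs from the junction to ground. They appear in parallel: Z3 || Z2 = 0 - j69.59 Ω.
Step 4 — Series with input arm Z1: Z_in = Z1 + (Z3 || Z2) = 12.4 - j69.59 Ω = 70.69∠-79.9° Ω.
Step 5 — Source phasor: V = 48∠68.5° V = 17.59 + j44.66 V.
Step 6 — Ohm's law: I = V / Z_total = (17.59 + j44.66) / (12.4 - j69.59) = -0.5783 + j0.3558 A.
Step 7 — Convert to polar: |I| = 0.679 A, ∠I = 148.4°.

I = 0.679∠148.4° A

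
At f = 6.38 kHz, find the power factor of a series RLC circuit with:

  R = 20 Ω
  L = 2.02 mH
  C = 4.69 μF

Step 1 — Angular frequency: ω = 2π·f = 2π·6380 = 4.009e+04 rad/s.
Step 2 — Component impedances:
  R: Z = R = 20 Ω
  L: Z = jωL = j·4.009e+04·0.00202 = 0 + j80.98 Ω
  C: Z = 1/(jωC) = -j/(ω·C) = 0 - j5.319 Ω
Step 3 — Series combination: Z_total = R + L + C = 20 + j75.66 Ω = 78.26∠75.2° Ω.
Step 4 — Power factor: PF = cos(φ) = Re(Z)/|Z| = 20/78.26 = 0.2556.
Step 5 — Type: Im(Z) = 75.66 ⇒ lagging (phase φ = 75.2°).

PF = 0.2556 (lagging, φ = 75.2°)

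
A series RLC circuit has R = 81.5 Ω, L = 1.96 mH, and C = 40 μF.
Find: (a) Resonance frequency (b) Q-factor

Step 1 — Resonance condition Im(Z)=0 gives ω₀ = 1/√(LC).
Step 2 — ω₀ = 1/√(0.00196·4e-05) = 3571 rad/s.
Step 3 — f₀ = ω₀/(2π) = 568.4 Hz.
Step 4 — Series Q: Q = ω₀L/R = 3571·0.00196/81.5 = 0.08589.

(a) f₀ = 568.4 Hz  (b) Q = 0.08589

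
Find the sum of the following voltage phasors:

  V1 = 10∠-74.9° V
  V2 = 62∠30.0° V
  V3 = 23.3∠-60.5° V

Step 1 — Convert each phasor to rectangular form:
  V1 = 10·(cos(-74.9°) + j·sin(-74.9°)) = 2.605 - j9.655 V
  V2 = 62·(cos(30.0°) + j·sin(30.0°)) = 53.69 + j31 V
  V3 = 23.3·(cos(-60.5°) + j·sin(-60.5°)) = 11.47 - j20.28 V
Step 2 — Sum components: V_total = 67.77 + j1.066 V.
Step 3 — Convert to polar: |V_total| = 67.78 V, ∠V_total = 0.9°.

V_total = 67.78∠0.9° V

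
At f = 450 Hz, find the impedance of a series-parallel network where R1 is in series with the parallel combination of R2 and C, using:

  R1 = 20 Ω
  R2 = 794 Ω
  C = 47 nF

Step 1 — Angular frequency: ω = 2π·f = 2π·450 = 2827 rad/s.
Step 2 — Component impedances:
  R1: Z = R = 20 Ω
  R2: Z = R = 794 Ω
  C: Z = 1/(jωC) = -j/(ω·C) = 0 - j7525 Ω
Step 3 — Parallel branch: R2 || C = 1/(1/R2 + 1/C) = 785.3 - j82.86 Ω.
Step 4 — Series with R1: Z_total = R1 + (R2 || C) = 805.3 - j82.86 Ω = 809.5∠-5.9° Ω.

Z = 805.3 - j82.86 Ω = 809.5∠-5.9° Ω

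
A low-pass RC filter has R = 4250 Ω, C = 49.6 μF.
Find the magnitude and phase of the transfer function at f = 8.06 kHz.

Step 1 — Angular frequency: ω = 2π·8060 = 5.064e+04 rad/s.
Step 2 — Transfer function: H(jω) = 1/(1 + jωRC).
Step 3 — Denominator: 1 + jωRC = 1 + j·5.064e+04·4250·4.96e-05 = 1 + j1.068e+04.
Step 4 — H = 8.775e-09 - j9.367e-05.
Step 5 — Magnitude: |H| = 9.367e-05 (-80.6 dB); phase: φ = -90.0°.

|H| = 9.367e-05 (-80.6 dB), φ = -90.0°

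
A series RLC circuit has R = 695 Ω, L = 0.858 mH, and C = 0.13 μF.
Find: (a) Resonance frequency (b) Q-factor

Step 1 — Resonance condition Im(Z)=0 gives ω₀ = 1/√(LC).
Step 2 — ω₀ = 1/√(0.000858·1.3e-07) = 9.469e+04 rad/s.
Step 3 — f₀ = ω₀/(2π) = 1.507e+04 Hz.
Step 4 — Series Q: Q = ω₀L/R = 9.469e+04·0.000858/695 = 0.1169.

(a) f₀ = 1.507e+04 Hz  (b) Q = 0.1169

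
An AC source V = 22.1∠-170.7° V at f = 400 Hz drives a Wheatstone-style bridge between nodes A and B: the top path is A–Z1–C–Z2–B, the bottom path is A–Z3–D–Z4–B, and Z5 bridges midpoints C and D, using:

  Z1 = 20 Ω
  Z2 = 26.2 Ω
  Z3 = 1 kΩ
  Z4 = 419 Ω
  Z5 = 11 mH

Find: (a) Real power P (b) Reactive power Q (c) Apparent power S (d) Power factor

Step 1 — Angular frequency: ω = 2π·f = 2π·400 = 2513 rad/s.
Step 2 — Component impedances:
  Z1: Z = R = 20 Ω
  Z2: Z = R = 26.2 Ω
  Z3: Z = R = 1000 Ω
  Z4: Z = R = 419 Ω
  Z5: Z = jωL = j·2513·0.011 = 0 + j27.65 Ω
Step 3 — Bridge requires nodal analysis (the Z5 bridge couples midpoints C and D, so the two paths cannot be reduced to a simple series/parallel combination). Setting node B to ground and injecting 1 A at node A, the 3-node admittance system at A, C, D solves to V_A = Z_AB = 44.27 + j0.04224 Ω = 44.27∠0.1° Ω.
Step 4 — Source phasor: V = 22.1∠-170.7° V = -21.81 - j3.571 V.
Step 5 — Current: I = V / Z = -0.4927 - j0.0802 A = 0.4992∠-170.8° A.
Step 6 — Complex power: S = V·I* = 11.03 + j0.01053 VA.
Step 7 — Real power: P = Re(S) = 11.03 W.
Step 8 — Reactive power: Q = Im(S) = 0.01053 VAR.
Step 9 — Apparent power: |S| = 11.03 VA.
Step 10 — Power factor: PF = P/|S| = 1 (lagging).

(a) P = 11.03 W  (b) Q = 0.01053 VAR  (c) S = 11.03 VA  (d) PF = 1 (lagging)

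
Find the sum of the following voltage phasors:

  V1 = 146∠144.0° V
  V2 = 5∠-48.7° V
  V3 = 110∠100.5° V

Step 1 — Convert each phasor to rectangular form:
  V1 = 146·(cos(144.0°) + j·sin(144.0°)) = -118.1 + j85.82 V
  V2 = 5·(cos(-48.7°) + j·sin(-48.7°)) = 3.3 - j3.756 V
  V3 = 110·(cos(100.5°) + j·sin(100.5°)) = -20.05 + j108.2 V
Step 2 — Sum components: V_total = -134.9 + j190.2 V.
Step 3 — Convert to polar: |V_total| = 233.2 V, ∠V_total = 125.3°.

V_total = 233.2∠125.3° V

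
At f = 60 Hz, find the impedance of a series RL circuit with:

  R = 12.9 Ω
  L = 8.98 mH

Step 1 — Angular frequency: ω = 2π·f = 2π·60 = 377 rad/s.
Step 2 — Component impedances:
  R: Z = R = 12.9 Ω
  L: Z = jωL = j·377·0.00898 = 0 + j3.385 Ω
Step 3 — Series combination: Z_total = R + L = 12.9 + j3.385 Ω = 13.34∠14.7° Ω.

Z = 12.9 + j3.385 Ω = 13.34∠14.7° Ω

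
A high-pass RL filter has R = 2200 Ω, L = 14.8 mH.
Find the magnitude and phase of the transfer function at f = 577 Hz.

Step 1 — Angular frequency: ω = 2π·577 = 3625 rad/s.
Step 2 — Transfer function: H(jω) = jωL/(R + jωL).
Step 3 — Numerator jωL = j·53.66; denominator R + jωL = 2200 + j53.66.
Step 4 — H = 0.0005945 + j0.02437.
Step 5 — Magnitude: |H| = 0.02438 (-32.3 dB); phase: φ = 88.6°.

|H| = 0.02438 (-32.3 dB), φ = 88.6°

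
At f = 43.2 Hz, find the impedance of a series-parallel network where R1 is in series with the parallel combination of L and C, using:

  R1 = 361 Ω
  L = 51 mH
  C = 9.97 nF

Step 1 — Angular frequency: ω = 2π·f = 2π·43.2 = 271.4 rad/s.
Step 2 — Component impedances:
  R1: Z = R = 361 Ω
  L: Z = jωL = j·271.4·0.051 = 0 + j13.84 Ω
  C: Z = 1/(jωC) = -j/(ω·C) = 0 - j3.695e+05 Ω
Step 3 — Parallel branch: L || C = 1/(1/L + 1/C) = 0 + j13.84 Ω.
Step 4 — Series with R1: Z_total = R1 + (L || C) = 361 + j13.84 Ω = 361.3∠2.2° Ω.

Z = 361 + j13.84 Ω = 361.3∠2.2° Ω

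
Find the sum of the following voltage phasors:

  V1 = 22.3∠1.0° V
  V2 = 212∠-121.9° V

Step 1 — Convert each phasor to rectangular form:
  V1 = 22.3·(cos(1.0°) + j·sin(1.0°)) = 22.3 + j0.3892 V
  V2 = 212·(cos(-121.9°) + j·sin(-121.9°)) = -112 - j180 V
Step 2 — Sum components: V_total = -89.73 - j179.6 V.
Step 3 — Convert to polar: |V_total| = 200.8 V, ∠V_total = -116.5°.

V_total = 200.8∠-116.5° V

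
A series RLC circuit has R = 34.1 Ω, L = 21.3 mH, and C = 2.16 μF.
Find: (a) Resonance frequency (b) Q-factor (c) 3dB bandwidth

Step 1 — Resonance condition Im(Z)=0 gives ω₀ = 1/√(LC).
Step 2 — ω₀ = 1/√(0.0213·2.16e-06) = 4662 rad/s.
Step 3 — f₀ = ω₀/(2π) = 742 Hz.
Step 4 — Series Q: Q = ω₀L/R = 4662·0.0213/34.1 = 2.912.
Step 5 — 3dB bandwidth: Δω = ω₀/Q = 1601 rad/s; BW = Δω/(2π) = 254.8 Hz.

(a) f₀ = 742 Hz  (b) Q = 2.912  (c) BW = 254.8 Hz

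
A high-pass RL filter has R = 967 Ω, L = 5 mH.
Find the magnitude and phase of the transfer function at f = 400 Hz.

Step 1 — Angular frequency: ω = 2π·400 = 2513 rad/s.
Step 2 — Transfer function: H(jω) = jωL/(R + jωL).
Step 3 — Numerator jωL = j·12.57; denominator R + jωL = 967 + j12.57.
Step 4 — H = 0.0001688 + j0.01299.
Step 5 — Magnitude: |H| = 0.01299 (-37.7 dB); phase: φ = 89.3°.

|H| = 0.01299 (-37.7 dB), φ = 89.3°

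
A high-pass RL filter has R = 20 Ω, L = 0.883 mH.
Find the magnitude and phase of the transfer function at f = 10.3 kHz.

Step 1 — Angular frequency: ω = 2π·1.03e+04 = 6.472e+04 rad/s.
Step 2 — Transfer function: H(jω) = jωL/(R + jωL).
Step 3 — Numerator jωL = j·57.14; denominator R + jωL = 20 + j57.14.
Step 4 — H = 0.8909 + j0.3118.
Step 5 — Magnitude: |H| = 0.9439 (-0.5 dB); phase: φ = 19.3°.

|H| = 0.9439 (-0.5 dB), φ = 19.3°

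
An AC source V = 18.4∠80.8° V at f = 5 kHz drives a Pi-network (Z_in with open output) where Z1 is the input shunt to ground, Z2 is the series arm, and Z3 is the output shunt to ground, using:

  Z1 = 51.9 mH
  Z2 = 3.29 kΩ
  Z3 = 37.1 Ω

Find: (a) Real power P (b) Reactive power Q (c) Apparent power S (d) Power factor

Step 1 — Angular frequency: ω = 2π·f = 2π·5000 = 3.142e+04 rad/s.
Step 2 — Component impedances:
  Z1: Z = jωL = j·3.142e+04·0.0519 = 0 + j1630 Ω
  Z2: Z = R = 3290 Ω
  Z3: Z = R = 37.1 Ω
Step 3 — With open output, the series arm Z2 and the output shunt Z3 appear in series to ground: Z2 + Z3 = 3327 Ω.
Step 4 — Parallel with input shunt Z1: Z_in = Z1 || (Z2 + Z3) = 644.3 + j1315 Ω = 1464∠63.9° Ω.
Step 5 — Source phasor: V = 18.4∠80.8° V = 2.942 + j18.16 V.
Step 6 — Current: I = V / Z = 0.01202 + j0.003655 A = 0.01257∠16.9° A.
Step 7 — Complex power: S = V·I* = 0.1018 + j0.2076 VA.
Step 8 — Real power: P = Re(S) = 0.1018 W.
Step 9 — Reactive power: Q = Im(S) = 0.2076 VAR.
Step 10 — Apparent power: |S| = 0.2312 VA.
Step 11 — Power factor: PF = P/|S| = 0.4401 (lagging).

(a) P = 0.1018 W  (b) Q = 0.2076 VAR  (c) S = 0.2312 VA  (d) PF = 0.4401 (lagging)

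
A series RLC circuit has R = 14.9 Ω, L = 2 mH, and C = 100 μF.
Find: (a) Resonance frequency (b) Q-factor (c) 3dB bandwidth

Step 1 — Resonance: ω₀ = 1/√(LC) = 1/√(0.002·0.0001) = 2236 rad/s.
Step 2 — f₀ = ω₀/(2π) = 355.9 Hz.
Step 3 — Series Q: Q = ω₀L/R = 2236·0.002/14.9 = 0.3001.
Step 4 — Bandwidth: Δω = ω₀/Q = 7450 rad/s; BW = Δω/(2π) = 1186 Hz.

(a) f₀ = 355.9 Hz  (b) Q = 0.3001  (c) BW = 1186 Hz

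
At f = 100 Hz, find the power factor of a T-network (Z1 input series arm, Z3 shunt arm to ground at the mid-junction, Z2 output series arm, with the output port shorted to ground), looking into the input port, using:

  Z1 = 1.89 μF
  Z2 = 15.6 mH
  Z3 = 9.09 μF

Step 1 — Angular frequency: ω = 2π·f = 2π·100 = 628.3 rad/s.
Step 2 — Component impedances:
  Z1: Z = 1/(jωC) = -j/(ω·C) = 0 - j842.1 Ω
  Z2: Z = jωL = j·628.3·0.0156 = 0 + j9.802 Ω
  Z3: Z = 1/(jωC) = -j/(ω·C) = 0 - j175.1 Ω
Step 3 — With the output port shorted to ground, the output series arm Z2 runs from the junction to ground; the shunt arm Z3 also runs from the junction to ground. They appear in parallel: Z3 || Z2 = 0 + j10.38 Ω.
Step 4 — Series with input arm Z1: Z_in = Z1 + (Z3 || Z2) = 0 - j831.7 Ω = 831.7∠-90.0° Ω.
Step 5 — Power factor: PF = cos(φ) = Re(Z)/|Z| = 0/831.7 = 0.
Step 6 — Type: Im(Z) = -831.7 ⇒ leading (phase φ = -90.0°).

PF = 0 (leading, φ = -90.0°)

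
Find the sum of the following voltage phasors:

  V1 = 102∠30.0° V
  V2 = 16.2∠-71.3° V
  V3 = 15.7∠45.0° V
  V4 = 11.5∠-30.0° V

Step 1 — Convert each phasor to rectangular form:
  V1 = 102·(cos(30.0°) + j·sin(30.0°)) = 88.33 + j51 V
  V2 = 16.2·(cos(-71.3°) + j·sin(-71.3°)) = 5.194 - j15.34 V
  V3 = 15.7·(cos(45.0°) + j·sin(45.0°)) = 11.1 + j11.1 V
  V4 = 11.5·(cos(-30.0°) + j·sin(-30.0°)) = 9.959 - j5.75 V
Step 2 — Sum components: V_total = 114.6 + j41.01 V.
Step 3 — Convert to polar: |V_total| = 121.7 V, ∠V_total = 19.7°.

V_total = 121.7∠19.7° V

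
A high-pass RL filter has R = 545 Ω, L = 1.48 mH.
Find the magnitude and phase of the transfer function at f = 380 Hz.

Step 1 — Angular frequency: ω = 2π·380 = 2388 rad/s.
Step 2 — Transfer function: H(jω) = jωL/(R + jωL).
Step 3 — Numerator jωL = j·3.534; denominator R + jωL = 545 + j3.534.
Step 4 — H = 4.204e-05 + j0.006484.
Step 5 — Magnitude: |H| = 0.006484 (-43.8 dB); phase: φ = 89.6°.

|H| = 0.006484 (-43.8 dB), φ = 89.6°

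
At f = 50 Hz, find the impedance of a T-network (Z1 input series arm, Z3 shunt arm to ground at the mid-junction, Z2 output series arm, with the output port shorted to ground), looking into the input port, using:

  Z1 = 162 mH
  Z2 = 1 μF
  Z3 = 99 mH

Step 1 — Angular frequency: ω = 2π·f = 2π·50 = 314.2 rad/s.
Step 2 — Component impedances:
  Z1: Z = jωL = j·314.2·0.162 = 0 + j50.89 Ω
  Z2: Z = 1/(jωC) = -j/(ω·C) = 0 - j3183 Ω
  Z3: Z = jωL = j·314.2·0.099 = 0 + j31.1 Ω
Step 3 — With the output port shorted to ground, the output series arm Z2 runs from the junction to ground; the shunt arm Z3 also runs from the junction to ground. They appear in parallel: Z3 || Z2 = 0 + j31.41 Ω.
Step 4 — Series with input arm Z1: Z_in = Z1 + (Z3 || Z2) = 0 + j82.3 Ω = 82.3∠90.0° Ω.

Z = 0 + j82.3 Ω = 82.3∠90.0° Ω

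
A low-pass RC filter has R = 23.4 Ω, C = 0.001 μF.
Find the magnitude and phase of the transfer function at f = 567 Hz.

Step 1 — Angular frequency: ω = 2π·567 = 3563 rad/s.
Step 2 — Transfer function: H(jω) = 1/(1 + jωRC).
Step 3 — Denominator: 1 + jωRC = 1 + j·3563·23.4·1e-09 = 1 + j8.336e-05.
Step 4 — H = 1 - j8.336e-05.
Step 5 — Magnitude: |H| = 1 (-0.0 dB); phase: φ = -0.0°.

|H| = 1 (-0.0 dB), φ = -0.0°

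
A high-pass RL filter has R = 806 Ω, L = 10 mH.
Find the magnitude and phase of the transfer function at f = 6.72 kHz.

Step 1 — Angular frequency: ω = 2π·6720 = 4.222e+04 rad/s.
Step 2 — Transfer function: H(jω) = jωL/(R + jωL).
Step 3 — Numerator jωL = j·422.2; denominator R + jωL = 806 + j422.2.
Step 4 — H = 0.2153 + j0.4111.
Step 5 — Magnitude: |H| = 0.464 (-6.7 dB); phase: φ = 62.4°.

|H| = 0.464 (-6.7 dB), φ = 62.4°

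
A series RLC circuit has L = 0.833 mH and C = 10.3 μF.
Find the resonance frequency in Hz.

Step 1 — Resonance condition Im(Z)=0 gives ω₀ = 1/√(LC).
Step 2 — ω₀ = 1/√(0.000833·1.03e-05) = 1.08e+04 rad/s.
Step 3 — f₀ = ω₀/(2π) = 1718 Hz.

f₀ = 1718 Hz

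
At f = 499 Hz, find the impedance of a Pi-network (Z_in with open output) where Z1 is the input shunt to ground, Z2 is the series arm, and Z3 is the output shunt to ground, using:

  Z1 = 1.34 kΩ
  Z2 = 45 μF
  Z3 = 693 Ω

Step 1 — Angular frequency: ω = 2π·f = 2π·499 = 3135 rad/s.
Step 2 — Component impedances:
  Z1: Z = R = 1340 Ω
  Z2: Z = 1/(jωC) = -j/(ω·C) = 0 - j7.088 Ω
  Z3: Z = R = 693 Ω
Step 3 — With open output, the series arm Z2 and the output shunt Z3 appear in series to ground: Z2 + Z3 = 693 - j7.088 Ω.
Step 4 — Parallel with input shunt Z1: Z_in = Z1 || (Z2 + Z3) = 456.8 - j3.079 Ω = 456.8∠-0.4° Ω.

Z = 456.8 - j3.079 Ω = 456.8∠-0.4° Ω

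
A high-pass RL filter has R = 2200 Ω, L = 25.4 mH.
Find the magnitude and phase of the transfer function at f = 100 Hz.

Step 1 — Angular frequency: ω = 2π·100 = 628.3 rad/s.
Step 2 — Transfer function: H(jω) = jωL/(R + jωL).
Step 3 — Numerator jωL = j·15.96; denominator R + jωL = 2200 + j15.96.
Step 4 — H = 5.262e-05 + j0.007254.
Step 5 — Magnitude: |H| = 0.007254 (-42.8 dB); phase: φ = 89.6°.

|H| = 0.007254 (-42.8 dB), φ = 89.6°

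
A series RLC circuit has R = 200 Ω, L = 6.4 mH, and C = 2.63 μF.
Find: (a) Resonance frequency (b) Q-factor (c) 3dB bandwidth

Step 1 — Resonance condition Im(Z)=0 gives ω₀ = 1/√(LC).
Step 2 — ω₀ = 1/√(0.0064·2.63e-06) = 7708 rad/s.
Step 3 — f₀ = ω₀/(2π) = 1227 Hz.
Step 4 — Series Q: Q = ω₀L/R = 7708·0.0064/200 = 0.2467.
Step 5 — 3dB bandwidth: Δω = ω₀/Q = 3.125e+04 rad/s; BW = Δω/(2π) = 4974 Hz.

(a) f₀ = 1227 Hz  (b) Q = 0.2467  (c) BW = 4974 Hz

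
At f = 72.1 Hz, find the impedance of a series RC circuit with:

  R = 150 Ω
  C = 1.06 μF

Step 1 — Angular frequency: ω = 2π·f = 2π·72.1 = 453 rad/s.
Step 2 — Component impedances:
  R: Z = R = 150 Ω
  C: Z = 1/(jωC) = -j/(ω·C) = 0 - j2082 Ω
Step 3 — Series combination: Z_total = R + C = 150 - j2082 Ω = 2088∠-85.9° Ω.

Z = 150 - j2082 Ω = 2088∠-85.9° Ω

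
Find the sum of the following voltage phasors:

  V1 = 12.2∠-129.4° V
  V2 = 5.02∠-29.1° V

Step 1 — Convert each phasor to rectangular form:
  V1 = 12.2·(cos(-129.4°) + j·sin(-129.4°)) = -7.744 - j9.427 V
  V2 = 5.02·(cos(-29.1°) + j·sin(-29.1°)) = 4.386 - j2.441 V
Step 2 — Sum components: V_total = -3.357 - j11.87 V.
Step 3 — Convert to polar: |V_total| = 12.33 V, ∠V_total = -105.8°.

V_total = 12.33∠-105.8° V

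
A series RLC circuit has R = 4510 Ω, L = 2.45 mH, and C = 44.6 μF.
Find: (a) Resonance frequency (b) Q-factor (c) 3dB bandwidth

Step 1 — Resonance condition Im(Z)=0 gives ω₀ = 1/√(LC).
Step 2 — ω₀ = 1/√(0.00245·4.46e-05) = 3025 rad/s.
Step 3 — f₀ = ω₀/(2π) = 481.5 Hz.
Step 4 — Series Q: Q = ω₀L/R = 3025·0.00245/4510 = 0.001643.
Step 5 — 3dB bandwidth: Δω = ω₀/Q = 1.841e+06 rad/s; BW = Δω/(2π) = 2.93e+05 Hz.

(a) f₀ = 481.5 Hz  (b) Q = 0.001643  (c) BW = 2.93e+05 Hz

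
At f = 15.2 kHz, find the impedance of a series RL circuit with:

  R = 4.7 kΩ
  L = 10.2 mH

Step 1 — Angular frequency: ω = 2π·f = 2π·1.52e+04 = 9.55e+04 rad/s.
Step 2 — Component impedances:
  R: Z = R = 4700 Ω
  L: Z = jωL = j·9.55e+04·0.0102 = 0 + j974.1 Ω
Step 3 — Series combination: Z_total = R + L = 4700 + j974.1 Ω = 4800∠11.7° Ω.

Z = 4700 + j974.1 Ω = 4800∠11.7° Ω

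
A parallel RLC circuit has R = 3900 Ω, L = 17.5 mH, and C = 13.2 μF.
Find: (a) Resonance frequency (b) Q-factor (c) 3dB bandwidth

Step 1 — Resonance: ω₀ = 1/√(LC) = 1/√(0.0175·1.32e-05) = 2081 rad/s.
Step 2 — f₀ = ω₀/(2π) = 331.1 Hz.
Step 3 — Parallel Q: Q = R/(ω₀L) = 3900/(2081·0.0175) = 107.1.
Step 4 — Bandwidth: Δω = ω₀/Q = 19.43 rad/s; BW = Δω/(2π) = 3.092 Hz.

(a) f₀ = 331.1 Hz  (b) Q = 107.1  (c) BW = 3.092 Hz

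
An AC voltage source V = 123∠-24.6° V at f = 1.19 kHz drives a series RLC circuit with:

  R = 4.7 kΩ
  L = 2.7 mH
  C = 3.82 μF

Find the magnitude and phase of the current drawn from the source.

Step 1 — Angular frequency: ω = 2π·f = 2π·1190 = 7477 rad/s.
Step 2 — Component impedances:
  R: Z = R = 4700 Ω
  L: Z = jωL = j·7477·0.0027 = 0 + j20.19 Ω
  C: Z = 1/(jωC) = -j/(ω·C) = 0 - j35.01 Ω
Step 3 — Series combination: Z_total = R + L + C = 4700 - j14.82 Ω = 4700∠-0.2° Ω.
Step 4 — Source phasor: V = 123∠-24.6° V = 111.8 - j51.2 V.
Step 5 — Ohm's law: I = V / Z_total = (111.8 - j51.2) / (4700 - j14.82) = 0.02383 - j0.01082 A.
Step 6 — Convert to polar: |I| = 0.02617 A, ∠I = -24.4°.

I = 0.02617∠-24.4° A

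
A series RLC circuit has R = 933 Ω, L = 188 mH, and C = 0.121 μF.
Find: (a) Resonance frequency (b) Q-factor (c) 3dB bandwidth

Step 1 — Resonance: ω₀ = 1/√(LC) = 1/√(0.188·1.21e-07) = 6630 rad/s.
Step 2 — f₀ = ω₀/(2π) = 1055 Hz.
Step 3 — Series Q: Q = ω₀L/R = 6630·0.188/933 = 1.336.
Step 4 — Bandwidth: Δω = ω₀/Q = 4963 rad/s; BW = Δω/(2π) = 789.8 Hz.

(a) f₀ = 1055 Hz  (b) Q = 1.336  (c) BW = 789.8 Hz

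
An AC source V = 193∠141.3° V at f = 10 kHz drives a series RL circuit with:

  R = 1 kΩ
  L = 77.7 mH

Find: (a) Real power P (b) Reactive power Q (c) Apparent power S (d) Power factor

Step 1 — Angular frequency: ω = 2π·f = 2π·1e+04 = 6.283e+04 rad/s.
Step 2 — Component impedances:
  R: Z = R = 1000 Ω
  L: Z = jωL = j·6.283e+04·0.0777 = 0 + j4882 Ω
Step 3 — Series combination: Z_total = R + L = 1000 + j4882 Ω = 4983∠78.4° Ω.
Step 4 — Source phasor: V = 193∠141.3° V = -150.6 + j120.7 V.
Step 5 — Current: I = V / Z = 0.01766 + j0.03447 A = 0.03873∠62.9° A.
Step 6 — Complex power: S = V·I* = 1.5 + j7.323 VA.
Step 7 — Real power: P = Re(S) = 1.5 W.
Step 8 — Reactive power: Q = Im(S) = 7.323 VAR.
Step 9 — Apparent power: |S| = 7.475 VA.
Step 10 — Power factor: PF = P/|S| = 0.2007 (lagging).

(a) P = 1.5 W  (b) Q = 7.323 VAR  (c) S = 7.475 VA  (d) PF = 0.2007 (lagging)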